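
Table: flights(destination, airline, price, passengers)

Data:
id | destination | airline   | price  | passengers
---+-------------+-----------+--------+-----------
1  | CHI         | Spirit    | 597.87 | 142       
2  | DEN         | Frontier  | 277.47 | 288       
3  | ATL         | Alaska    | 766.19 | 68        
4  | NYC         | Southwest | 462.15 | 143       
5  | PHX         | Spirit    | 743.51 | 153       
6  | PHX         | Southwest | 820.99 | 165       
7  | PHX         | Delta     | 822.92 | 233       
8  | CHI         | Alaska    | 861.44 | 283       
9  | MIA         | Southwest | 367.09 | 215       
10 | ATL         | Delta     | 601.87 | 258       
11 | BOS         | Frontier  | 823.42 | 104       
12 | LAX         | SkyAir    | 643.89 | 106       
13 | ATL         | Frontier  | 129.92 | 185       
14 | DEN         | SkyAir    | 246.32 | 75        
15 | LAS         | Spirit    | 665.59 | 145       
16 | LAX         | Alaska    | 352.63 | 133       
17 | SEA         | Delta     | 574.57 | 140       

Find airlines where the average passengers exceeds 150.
SELECT airline, AVG(passengers)
FROM flights
GROUP BY airline
HAVING AVG(passengers) > 150

Result:
  Alaska: avg=161.33
  Delta: avg=210.33
  Frontier: avg=192.33
  Southwest: avg=174.33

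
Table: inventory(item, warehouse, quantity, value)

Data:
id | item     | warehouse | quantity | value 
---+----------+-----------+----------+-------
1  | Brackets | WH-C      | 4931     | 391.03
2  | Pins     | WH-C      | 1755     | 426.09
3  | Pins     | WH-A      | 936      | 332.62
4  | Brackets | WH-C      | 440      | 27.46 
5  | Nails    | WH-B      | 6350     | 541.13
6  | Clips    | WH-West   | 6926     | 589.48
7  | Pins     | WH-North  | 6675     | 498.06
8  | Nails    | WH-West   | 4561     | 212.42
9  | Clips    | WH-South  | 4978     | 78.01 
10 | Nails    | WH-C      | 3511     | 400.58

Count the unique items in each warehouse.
SELECT warehouse, COUNT(DISTINCT item)
FROM inventory
GROUP BY warehouse

Result:
  WH-A: 1 distinct
  WH-B: 1 distinct
  WH-C: 3 distinct
  WH-North: 1 distinct
  WH-South: 1 distinct
  WH-West: 2 distinct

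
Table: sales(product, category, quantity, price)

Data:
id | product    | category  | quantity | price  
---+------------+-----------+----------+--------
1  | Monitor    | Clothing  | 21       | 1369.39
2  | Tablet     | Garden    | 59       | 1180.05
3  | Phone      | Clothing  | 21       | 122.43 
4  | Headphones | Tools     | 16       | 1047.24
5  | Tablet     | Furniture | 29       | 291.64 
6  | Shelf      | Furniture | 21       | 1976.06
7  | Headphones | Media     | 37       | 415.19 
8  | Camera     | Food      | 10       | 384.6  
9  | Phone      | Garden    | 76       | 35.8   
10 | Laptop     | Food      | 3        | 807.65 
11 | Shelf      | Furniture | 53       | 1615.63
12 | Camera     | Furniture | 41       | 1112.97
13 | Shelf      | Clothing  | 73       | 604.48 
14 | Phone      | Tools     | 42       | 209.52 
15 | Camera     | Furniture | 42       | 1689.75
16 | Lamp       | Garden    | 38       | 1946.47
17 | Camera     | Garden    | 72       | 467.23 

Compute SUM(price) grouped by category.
SELECT category, SUM(price) as result
FROM sales
GROUP BY category

Result:
  Clothing: 2096.30
  Food: 1192.25
  Furniture: 6686.05
  Garden: 3629.55
  Media: 415.19
  Tools: 1256.76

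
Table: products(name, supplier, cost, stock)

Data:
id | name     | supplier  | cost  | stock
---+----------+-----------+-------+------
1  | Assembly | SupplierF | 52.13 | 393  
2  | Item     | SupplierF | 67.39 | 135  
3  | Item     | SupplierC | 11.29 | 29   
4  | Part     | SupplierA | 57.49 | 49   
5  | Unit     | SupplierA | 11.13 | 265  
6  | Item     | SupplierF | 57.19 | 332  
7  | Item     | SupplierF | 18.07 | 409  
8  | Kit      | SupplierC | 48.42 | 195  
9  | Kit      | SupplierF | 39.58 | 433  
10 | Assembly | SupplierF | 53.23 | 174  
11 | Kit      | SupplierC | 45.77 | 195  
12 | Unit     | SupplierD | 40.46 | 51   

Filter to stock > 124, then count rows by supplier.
SELECT supplier, COUNT(*)
FROM products
WHERE stock > 124
GROUP BY supplier

Note: WHERE filters rows before grouping.

Result:
  SupplierA: 1
  SupplierC: 2
  SupplierF: 6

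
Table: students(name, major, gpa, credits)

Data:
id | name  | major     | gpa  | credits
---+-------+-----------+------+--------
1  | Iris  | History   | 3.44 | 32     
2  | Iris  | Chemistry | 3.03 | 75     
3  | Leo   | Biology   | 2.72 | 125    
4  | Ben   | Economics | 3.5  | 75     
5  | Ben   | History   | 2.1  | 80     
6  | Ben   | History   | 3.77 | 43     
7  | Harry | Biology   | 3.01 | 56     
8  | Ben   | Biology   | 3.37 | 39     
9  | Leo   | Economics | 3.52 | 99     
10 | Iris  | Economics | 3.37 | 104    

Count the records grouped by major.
SELECT major, COUNT(*) as count
FROM students
GROUP BY major

Result:
  Biology: 3
  Chemistry: 1
  Economics: 3
  History: 3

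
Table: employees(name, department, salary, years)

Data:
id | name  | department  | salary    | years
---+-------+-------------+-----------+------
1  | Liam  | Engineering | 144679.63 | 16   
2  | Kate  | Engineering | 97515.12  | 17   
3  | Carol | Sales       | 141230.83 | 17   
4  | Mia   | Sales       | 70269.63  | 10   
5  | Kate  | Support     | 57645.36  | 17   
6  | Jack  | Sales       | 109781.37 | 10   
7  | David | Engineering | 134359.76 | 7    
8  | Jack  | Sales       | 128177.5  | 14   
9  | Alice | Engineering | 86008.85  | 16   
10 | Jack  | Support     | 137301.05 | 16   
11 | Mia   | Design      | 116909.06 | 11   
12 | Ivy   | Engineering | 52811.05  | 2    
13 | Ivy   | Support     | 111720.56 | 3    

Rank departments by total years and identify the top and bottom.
SELECT department, SUM(years)
FROM employees
GROUP BY department
ORDER BY SUM(years)

All groups:
  Design: 11
  Support: 36
  Sales: 51
  Engineering: 58

Highest: Engineering (58)
Lowest: Design (11)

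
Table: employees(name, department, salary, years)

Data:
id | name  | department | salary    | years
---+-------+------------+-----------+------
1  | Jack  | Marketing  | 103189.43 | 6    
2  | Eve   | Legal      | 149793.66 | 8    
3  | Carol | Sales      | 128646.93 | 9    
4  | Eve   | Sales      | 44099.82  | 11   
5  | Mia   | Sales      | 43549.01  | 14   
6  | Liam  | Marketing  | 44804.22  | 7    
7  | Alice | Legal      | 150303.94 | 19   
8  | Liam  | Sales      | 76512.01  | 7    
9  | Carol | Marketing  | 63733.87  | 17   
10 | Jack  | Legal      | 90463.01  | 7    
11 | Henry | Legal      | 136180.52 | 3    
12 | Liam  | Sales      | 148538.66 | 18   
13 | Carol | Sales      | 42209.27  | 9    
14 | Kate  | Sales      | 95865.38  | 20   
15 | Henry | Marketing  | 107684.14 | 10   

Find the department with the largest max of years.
SELECT department, MAX(years) as val
FROM employees
GROUP BY department
ORDER BY val DESC
LIMIT 1

Result: Sales with max(years) = 20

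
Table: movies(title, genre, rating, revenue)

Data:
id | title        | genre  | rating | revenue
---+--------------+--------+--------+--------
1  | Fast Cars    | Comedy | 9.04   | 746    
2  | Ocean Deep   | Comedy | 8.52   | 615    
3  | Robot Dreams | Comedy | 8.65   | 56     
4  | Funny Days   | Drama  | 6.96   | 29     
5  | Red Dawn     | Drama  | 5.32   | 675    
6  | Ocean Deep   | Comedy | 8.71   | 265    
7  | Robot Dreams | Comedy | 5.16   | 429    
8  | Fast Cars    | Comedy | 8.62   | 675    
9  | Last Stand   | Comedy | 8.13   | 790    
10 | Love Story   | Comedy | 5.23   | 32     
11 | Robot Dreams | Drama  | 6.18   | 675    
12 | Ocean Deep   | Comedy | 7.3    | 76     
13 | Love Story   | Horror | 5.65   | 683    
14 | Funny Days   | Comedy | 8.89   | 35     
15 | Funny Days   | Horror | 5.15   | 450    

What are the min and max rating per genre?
SELECT genre, MIN(rating), MAX(rating)
FROM movies
GROUP BY genre

Result:
  Comedy: min=5.16, max=9.04
  Drama: min=5.32, max=6.96
  Horror: min=5.15, max=5.65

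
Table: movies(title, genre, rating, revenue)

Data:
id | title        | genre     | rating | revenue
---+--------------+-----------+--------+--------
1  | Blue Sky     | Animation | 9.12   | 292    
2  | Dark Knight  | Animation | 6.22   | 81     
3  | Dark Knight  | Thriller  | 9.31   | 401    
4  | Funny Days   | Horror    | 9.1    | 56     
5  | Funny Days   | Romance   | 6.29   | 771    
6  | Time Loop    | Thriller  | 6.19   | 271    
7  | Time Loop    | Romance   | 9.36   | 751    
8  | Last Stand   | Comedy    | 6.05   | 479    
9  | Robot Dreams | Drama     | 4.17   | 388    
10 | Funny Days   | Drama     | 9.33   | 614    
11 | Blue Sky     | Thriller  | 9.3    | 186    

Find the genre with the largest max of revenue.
SELECT genre, MAX(revenue) as val
FROM movies
GROUP BY genre
ORDER BY val DESC
LIMIT 1

Result: Romance with max(revenue) = 771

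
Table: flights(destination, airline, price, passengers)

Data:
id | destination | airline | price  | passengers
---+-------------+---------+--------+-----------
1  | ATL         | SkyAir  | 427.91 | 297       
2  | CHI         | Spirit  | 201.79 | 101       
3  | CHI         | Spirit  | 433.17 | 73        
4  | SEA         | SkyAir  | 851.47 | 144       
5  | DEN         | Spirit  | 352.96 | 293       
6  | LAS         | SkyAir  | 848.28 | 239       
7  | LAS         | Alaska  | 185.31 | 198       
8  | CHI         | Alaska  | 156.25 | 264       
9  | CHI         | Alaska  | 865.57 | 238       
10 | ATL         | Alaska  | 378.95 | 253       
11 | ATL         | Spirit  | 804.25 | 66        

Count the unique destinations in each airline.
SELECT airline, COUNT(DISTINCT destination)
FROM flights
GROUP BY airline

Result:
  Alaska: 3 distinct
  SkyAir: 3 distinct
  Spirit: 3 distinct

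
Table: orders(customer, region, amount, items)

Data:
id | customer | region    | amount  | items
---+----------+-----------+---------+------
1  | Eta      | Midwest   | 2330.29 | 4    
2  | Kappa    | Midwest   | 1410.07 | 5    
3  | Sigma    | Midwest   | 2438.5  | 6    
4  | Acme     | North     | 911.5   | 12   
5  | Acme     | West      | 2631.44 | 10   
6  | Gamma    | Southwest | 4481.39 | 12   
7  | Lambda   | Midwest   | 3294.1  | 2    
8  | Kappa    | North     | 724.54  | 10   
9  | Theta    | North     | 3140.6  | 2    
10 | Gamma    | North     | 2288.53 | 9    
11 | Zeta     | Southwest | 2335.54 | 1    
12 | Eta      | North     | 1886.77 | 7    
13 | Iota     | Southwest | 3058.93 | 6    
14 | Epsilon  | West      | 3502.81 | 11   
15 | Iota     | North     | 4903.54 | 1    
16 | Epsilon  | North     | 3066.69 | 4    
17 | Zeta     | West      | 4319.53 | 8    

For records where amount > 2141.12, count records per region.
SELECT region, COUNT(*)
FROM orders
WHERE amount > 2141.12
GROUP BY region

Note: WHERE filters rows before grouping.

Result:
  Midwest: 3
  North: 4
  Southwest: 3
  West: 3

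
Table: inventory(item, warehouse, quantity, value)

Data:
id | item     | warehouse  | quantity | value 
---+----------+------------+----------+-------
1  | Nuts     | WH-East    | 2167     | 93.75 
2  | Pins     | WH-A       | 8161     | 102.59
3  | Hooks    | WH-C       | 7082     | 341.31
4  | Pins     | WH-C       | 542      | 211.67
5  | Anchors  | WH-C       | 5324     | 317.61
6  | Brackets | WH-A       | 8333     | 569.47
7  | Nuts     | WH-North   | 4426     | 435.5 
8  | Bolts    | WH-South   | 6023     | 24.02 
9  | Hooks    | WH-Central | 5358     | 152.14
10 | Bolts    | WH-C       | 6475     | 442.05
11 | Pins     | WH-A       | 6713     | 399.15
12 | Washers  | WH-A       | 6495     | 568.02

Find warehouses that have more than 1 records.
SELECT warehouse, COUNT(*) as cnt
FROM inventory
GROUP BY warehouse
HAVING COUNT(*) > 1

Result:
  WH-A: 4
  WH-C: 4

Note: HAVING filters groups after aggregation, WHERE filters rows before.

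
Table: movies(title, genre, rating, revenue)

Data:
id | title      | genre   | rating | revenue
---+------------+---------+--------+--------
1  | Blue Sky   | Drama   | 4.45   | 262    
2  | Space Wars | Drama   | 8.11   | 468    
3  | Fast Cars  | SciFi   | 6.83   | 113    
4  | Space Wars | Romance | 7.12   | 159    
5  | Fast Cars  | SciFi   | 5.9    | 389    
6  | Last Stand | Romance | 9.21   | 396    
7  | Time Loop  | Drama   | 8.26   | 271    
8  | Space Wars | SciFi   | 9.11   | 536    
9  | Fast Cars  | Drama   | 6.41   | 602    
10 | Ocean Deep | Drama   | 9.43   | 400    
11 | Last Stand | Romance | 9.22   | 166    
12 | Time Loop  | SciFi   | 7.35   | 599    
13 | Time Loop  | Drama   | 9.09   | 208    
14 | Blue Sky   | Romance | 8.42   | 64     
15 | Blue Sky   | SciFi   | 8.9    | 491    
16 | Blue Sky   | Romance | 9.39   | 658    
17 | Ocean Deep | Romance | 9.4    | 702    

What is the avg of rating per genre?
SELECT genre, AVG(rating) as result
FROM movies
GROUP BY genre

Result:
  Drama: 7.63
  Romance: 8.79
  SciFi: 7.62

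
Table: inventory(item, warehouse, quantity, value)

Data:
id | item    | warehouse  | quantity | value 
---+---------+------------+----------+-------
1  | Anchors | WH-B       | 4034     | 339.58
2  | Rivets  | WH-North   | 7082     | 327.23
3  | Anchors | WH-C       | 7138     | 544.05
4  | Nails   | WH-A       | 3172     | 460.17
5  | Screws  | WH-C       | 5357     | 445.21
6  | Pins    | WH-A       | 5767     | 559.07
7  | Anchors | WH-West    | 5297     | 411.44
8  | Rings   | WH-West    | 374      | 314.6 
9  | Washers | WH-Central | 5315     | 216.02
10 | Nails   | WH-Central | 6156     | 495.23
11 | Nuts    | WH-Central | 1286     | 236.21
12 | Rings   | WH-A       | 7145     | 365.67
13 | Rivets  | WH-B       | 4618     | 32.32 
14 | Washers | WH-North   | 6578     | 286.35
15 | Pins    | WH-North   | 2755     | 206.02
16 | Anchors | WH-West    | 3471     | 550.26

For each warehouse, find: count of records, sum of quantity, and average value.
SELECT warehouse,
       COUNT(*) as cnt,
       SUM(quantity) as total_quantity,
       AVG(value) as avg_value
FROM inventory
GROUP BY warehouse

Result:
  WH-A: 3 records, 16084 total quantity, 461.64 avg value
  WH-B: 2 records, 8652 total quantity, 185.95 avg value
  WH-C: 2 records, 12495 total quantity, 494.63 avg value
  WH-Central: 3 records, 12757 total quantity, 315.82 avg value
  WH-North: 3 records, 16415 total quantity, 273.20 avg value
  WH-West: 3 records, 9142 total quantity, 425.43 avg value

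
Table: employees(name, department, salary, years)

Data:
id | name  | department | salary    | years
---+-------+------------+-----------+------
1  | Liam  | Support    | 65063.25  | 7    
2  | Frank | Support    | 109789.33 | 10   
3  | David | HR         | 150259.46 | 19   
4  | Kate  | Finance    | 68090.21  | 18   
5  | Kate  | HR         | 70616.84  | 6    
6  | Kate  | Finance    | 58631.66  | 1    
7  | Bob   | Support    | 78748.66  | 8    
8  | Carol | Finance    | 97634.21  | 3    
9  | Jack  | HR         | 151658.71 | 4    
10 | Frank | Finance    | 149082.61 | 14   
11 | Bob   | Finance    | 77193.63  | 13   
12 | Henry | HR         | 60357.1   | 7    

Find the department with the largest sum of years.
SELECT department, SUM(years) as val
FROM employees
GROUP BY department
ORDER BY val DESC
LIMIT 1

Result: Finance with sum(years) = 49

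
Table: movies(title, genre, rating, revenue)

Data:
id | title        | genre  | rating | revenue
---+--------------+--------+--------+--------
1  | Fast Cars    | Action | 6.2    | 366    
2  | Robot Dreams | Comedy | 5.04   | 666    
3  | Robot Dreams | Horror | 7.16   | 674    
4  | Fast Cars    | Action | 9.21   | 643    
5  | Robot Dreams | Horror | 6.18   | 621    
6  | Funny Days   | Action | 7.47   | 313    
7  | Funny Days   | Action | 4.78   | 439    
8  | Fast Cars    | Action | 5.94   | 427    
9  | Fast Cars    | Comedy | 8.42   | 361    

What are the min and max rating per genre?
SELECT genre, MIN(rating), MAX(rating)
FROM movies
GROUP BY genre

Result:
  Action: min=4.78, max=9.21
  Comedy: min=5.04, max=8.42
  Horror: min=6.18, max=7.16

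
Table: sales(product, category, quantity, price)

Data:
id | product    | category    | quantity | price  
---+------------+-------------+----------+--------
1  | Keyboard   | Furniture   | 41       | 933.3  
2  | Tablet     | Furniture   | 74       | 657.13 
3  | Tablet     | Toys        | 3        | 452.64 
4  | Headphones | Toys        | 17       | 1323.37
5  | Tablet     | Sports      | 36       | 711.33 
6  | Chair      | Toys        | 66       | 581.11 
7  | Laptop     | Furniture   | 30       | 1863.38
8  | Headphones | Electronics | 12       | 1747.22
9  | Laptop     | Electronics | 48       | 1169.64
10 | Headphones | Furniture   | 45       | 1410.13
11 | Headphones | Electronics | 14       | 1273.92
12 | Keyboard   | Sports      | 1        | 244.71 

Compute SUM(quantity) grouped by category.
SELECT category, SUM(quantity) as result
FROM sales
GROUP BY category

Result:
  Electronics: 74
  Furniture: 190
  Sports: 37
  Toys: 86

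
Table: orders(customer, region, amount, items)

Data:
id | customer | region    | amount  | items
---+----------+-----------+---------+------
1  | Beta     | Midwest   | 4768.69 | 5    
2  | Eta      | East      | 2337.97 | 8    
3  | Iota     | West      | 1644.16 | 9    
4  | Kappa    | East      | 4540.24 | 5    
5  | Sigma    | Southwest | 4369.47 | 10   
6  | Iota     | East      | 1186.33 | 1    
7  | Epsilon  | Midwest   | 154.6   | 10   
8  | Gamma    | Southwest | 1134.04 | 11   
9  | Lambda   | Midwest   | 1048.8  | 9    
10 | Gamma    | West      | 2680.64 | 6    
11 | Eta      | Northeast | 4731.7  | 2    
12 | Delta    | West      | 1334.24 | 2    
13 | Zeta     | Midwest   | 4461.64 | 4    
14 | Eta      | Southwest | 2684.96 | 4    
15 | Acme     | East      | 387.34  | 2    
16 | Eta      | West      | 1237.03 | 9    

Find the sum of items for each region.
SELECT region, SUM(items) as result
FROM orders
GROUP BY region

Result:
  East: 16
  Midwest: 28
  Northeast: 2
  Southwest: 25
  West: 26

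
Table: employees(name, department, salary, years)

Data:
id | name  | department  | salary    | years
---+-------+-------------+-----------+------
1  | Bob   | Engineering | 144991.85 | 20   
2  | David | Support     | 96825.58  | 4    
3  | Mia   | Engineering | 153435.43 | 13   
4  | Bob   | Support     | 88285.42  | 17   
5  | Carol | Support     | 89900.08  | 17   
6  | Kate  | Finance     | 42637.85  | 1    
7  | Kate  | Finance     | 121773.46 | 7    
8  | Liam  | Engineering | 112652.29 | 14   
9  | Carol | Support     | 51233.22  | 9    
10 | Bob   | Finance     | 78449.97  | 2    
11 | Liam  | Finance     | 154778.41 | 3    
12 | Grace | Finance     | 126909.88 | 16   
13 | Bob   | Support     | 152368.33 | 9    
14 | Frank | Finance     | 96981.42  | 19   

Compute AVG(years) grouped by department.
SELECT department, AVG(years) as result
FROM employees
GROUP BY department

Result:
  Engineering: 15.67
  Finance: 8.00
  Support: 11.20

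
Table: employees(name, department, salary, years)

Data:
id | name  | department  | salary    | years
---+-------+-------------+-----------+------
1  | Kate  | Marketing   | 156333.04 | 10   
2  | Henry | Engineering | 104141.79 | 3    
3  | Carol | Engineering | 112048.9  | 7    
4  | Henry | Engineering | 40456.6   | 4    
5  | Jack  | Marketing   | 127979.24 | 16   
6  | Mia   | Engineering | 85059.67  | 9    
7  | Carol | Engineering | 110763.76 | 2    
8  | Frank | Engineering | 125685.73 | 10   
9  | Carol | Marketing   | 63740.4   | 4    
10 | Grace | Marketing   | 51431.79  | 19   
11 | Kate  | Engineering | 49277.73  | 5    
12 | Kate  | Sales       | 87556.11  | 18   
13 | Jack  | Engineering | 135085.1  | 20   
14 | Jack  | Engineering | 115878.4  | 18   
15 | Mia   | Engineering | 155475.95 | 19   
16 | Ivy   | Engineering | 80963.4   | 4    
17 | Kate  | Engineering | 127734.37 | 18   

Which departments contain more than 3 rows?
SELECT department, COUNT(*) as cnt
FROM employees
GROUP BY department
HAVING COUNT(*) > 3

Result:
  Engineering: 12
  Marketing: 4

Note: HAVING filters groups after aggregation, WHERE filters rows before.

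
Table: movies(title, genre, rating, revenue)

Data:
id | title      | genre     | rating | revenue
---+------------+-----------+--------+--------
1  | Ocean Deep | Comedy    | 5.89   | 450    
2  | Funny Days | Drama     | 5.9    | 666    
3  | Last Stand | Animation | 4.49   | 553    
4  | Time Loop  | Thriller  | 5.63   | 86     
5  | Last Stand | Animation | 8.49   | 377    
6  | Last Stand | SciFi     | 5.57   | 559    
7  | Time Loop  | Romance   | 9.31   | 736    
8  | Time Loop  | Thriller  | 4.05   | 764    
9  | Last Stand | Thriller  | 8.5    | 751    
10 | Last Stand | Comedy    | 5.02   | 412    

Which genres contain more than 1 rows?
SELECT genre, COUNT(*) as cnt
FROM movies
GROUP BY genre
HAVING COUNT(*) > 1

Result:
  Animation: 2
  Comedy: 2
  Thriller: 3

Note: HAVING filters groups after aggregation, WHERE filters rows before.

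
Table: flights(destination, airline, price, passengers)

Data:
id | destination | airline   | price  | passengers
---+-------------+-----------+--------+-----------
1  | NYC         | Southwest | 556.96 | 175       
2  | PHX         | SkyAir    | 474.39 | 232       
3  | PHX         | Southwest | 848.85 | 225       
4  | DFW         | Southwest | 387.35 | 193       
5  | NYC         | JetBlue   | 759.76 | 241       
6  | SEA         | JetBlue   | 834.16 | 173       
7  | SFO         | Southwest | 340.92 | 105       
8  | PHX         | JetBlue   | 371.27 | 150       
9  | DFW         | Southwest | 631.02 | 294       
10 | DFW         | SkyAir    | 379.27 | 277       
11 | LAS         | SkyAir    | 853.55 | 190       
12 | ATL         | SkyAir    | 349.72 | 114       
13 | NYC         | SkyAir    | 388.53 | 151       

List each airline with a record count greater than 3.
SELECT airline, COUNT(*) as cnt
FROM flights
GROUP BY airline
HAVING COUNT(*) > 3

Result:
  SkyAir: 5
  Southwest: 5

Note: HAVING filters groups after aggregation, WHERE filters rows before.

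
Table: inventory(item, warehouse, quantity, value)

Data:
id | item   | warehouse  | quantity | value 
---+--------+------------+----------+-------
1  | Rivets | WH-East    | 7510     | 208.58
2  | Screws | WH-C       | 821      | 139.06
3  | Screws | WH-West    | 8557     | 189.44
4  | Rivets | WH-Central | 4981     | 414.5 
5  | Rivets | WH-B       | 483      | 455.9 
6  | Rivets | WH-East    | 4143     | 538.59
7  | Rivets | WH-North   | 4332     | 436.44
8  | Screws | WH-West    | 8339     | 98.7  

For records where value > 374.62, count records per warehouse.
SELECT warehouse, COUNT(*)
FROM inventory
WHERE value > 374.62
GROUP BY warehouse

Note: WHERE filters rows before grouping.

Result:
  WH-B: 1
  WH-Central: 1
  WH-East: 1
  WH-North: 1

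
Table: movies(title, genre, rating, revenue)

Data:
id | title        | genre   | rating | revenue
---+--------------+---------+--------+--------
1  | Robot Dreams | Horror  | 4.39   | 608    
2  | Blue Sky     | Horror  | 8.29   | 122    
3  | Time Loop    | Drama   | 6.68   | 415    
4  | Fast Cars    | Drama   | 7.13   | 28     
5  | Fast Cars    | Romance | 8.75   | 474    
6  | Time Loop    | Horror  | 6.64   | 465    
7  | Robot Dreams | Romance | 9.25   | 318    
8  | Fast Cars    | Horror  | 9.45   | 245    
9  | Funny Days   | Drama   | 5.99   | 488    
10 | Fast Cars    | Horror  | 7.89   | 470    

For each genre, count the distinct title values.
SELECT genre, COUNT(DISTINCT title)
FROM movies
GROUP BY genre

Result:
  Drama: 3 distinct
  Horror: 4 distinct
  Romance: 2 distinct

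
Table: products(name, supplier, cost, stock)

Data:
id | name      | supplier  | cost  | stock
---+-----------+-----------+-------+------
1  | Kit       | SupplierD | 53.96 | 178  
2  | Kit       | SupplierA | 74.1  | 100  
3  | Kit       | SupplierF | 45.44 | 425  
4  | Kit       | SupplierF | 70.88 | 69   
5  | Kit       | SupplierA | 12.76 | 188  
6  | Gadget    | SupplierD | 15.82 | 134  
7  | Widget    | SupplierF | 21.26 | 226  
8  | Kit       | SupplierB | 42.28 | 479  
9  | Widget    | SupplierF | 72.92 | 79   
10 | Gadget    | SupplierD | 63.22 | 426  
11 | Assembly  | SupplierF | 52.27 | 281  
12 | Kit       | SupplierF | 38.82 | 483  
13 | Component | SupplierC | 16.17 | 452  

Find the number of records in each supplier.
SELECT supplier, COUNT(*) as count
FROM products
GROUP BY supplier

Result:
  SupplierA: 2
  SupplierB: 1
  SupplierC: 1
  SupplierD: 3
  SupplierF: 6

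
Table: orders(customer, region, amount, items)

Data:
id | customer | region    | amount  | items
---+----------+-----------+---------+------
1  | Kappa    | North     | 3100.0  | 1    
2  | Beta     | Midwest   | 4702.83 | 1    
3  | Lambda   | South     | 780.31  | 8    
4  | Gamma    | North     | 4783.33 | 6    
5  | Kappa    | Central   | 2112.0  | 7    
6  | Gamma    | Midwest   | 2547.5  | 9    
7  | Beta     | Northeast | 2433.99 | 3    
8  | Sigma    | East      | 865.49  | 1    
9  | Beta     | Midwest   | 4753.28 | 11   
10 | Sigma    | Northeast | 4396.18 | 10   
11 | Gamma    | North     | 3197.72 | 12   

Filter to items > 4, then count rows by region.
SELECT region, COUNT(*)
FROM orders
WHERE items > 4
GROUP BY region

Note: WHERE filters rows before grouping.

Result:
  Central: 1
  Midwest: 2
  North: 2
  Northeast: 1
  South: 1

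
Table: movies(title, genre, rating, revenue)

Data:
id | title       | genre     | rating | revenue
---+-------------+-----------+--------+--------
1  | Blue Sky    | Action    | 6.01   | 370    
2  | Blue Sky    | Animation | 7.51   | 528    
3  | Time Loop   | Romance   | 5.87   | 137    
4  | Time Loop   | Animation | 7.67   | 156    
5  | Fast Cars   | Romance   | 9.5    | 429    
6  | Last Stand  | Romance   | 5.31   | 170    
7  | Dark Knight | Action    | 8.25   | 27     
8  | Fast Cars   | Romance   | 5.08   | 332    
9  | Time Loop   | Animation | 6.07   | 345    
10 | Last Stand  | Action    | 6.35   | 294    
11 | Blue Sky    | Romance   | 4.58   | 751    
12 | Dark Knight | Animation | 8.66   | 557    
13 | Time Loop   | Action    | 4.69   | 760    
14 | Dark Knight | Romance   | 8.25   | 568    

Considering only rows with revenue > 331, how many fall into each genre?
SELECT genre, COUNT(*)
FROM movies
WHERE revenue > 331
GROUP BY genre

Note: WHERE filters rows before grouping.

Result:
  Action: 2
  Animation: 3
  Romance: 4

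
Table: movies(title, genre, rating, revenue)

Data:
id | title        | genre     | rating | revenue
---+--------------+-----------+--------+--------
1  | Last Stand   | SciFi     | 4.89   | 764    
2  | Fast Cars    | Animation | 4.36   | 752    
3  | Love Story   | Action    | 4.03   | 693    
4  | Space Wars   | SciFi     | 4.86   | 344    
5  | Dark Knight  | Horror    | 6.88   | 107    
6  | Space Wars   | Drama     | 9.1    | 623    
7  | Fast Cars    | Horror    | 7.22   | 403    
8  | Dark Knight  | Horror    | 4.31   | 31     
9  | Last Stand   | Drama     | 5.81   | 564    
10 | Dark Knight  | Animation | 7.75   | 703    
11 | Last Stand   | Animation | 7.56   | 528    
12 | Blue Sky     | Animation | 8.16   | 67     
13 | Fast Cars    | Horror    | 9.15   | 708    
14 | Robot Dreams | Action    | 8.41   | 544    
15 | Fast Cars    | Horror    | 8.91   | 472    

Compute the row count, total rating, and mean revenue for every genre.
SELECT genre,
       COUNT(*) as cnt,
       SUM(rating) as total_rating,
       AVG(revenue) as avg_revenue
FROM movies
GROUP BY genre

Result:
  Action: 2 records, 12.44 total rating, 618.50 avg revenue
  Animation: 4 records, 27.83 total rating, 512.50 avg revenue
  Drama: 2 records, 14.91 total rating, 593.50 avg revenue
  Horror: 5 records, 36.47 total rating, 344.20 avg revenue
  SciFi: 2 records, 9.75 total rating, 554.00 avg revenue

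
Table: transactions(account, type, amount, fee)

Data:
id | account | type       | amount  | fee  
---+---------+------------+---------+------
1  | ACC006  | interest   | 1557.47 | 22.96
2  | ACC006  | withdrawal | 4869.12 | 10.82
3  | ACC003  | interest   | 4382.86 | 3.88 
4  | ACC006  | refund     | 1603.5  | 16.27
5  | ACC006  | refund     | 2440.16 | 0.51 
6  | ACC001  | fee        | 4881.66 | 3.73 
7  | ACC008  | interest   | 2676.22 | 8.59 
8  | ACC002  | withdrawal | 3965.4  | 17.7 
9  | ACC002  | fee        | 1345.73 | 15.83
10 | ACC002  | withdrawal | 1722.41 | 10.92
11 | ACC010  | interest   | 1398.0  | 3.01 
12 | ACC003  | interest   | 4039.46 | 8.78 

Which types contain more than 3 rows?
SELECT type, COUNT(*) as cnt
FROM transactions
GROUP BY type
HAVING COUNT(*) > 3

Result:
  interest: 5

Note: HAVING filters groups after aggregation, WHERE filters rows before.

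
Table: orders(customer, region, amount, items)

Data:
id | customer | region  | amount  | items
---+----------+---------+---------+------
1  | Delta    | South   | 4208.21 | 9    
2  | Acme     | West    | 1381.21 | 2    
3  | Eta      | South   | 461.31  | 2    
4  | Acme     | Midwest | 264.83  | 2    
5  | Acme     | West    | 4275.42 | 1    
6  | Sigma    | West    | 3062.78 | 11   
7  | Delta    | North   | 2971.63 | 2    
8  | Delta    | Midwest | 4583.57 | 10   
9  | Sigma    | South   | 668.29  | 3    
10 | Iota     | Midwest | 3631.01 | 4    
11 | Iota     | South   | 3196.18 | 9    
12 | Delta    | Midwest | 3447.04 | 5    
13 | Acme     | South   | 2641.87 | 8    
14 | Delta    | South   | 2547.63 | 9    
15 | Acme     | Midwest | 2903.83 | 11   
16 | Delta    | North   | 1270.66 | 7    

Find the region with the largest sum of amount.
SELECT region, SUM(amount) as val
FROM orders
GROUP BY region
ORDER BY val DESC
LIMIT 1

Result: Midwest with sum(amount) = 14830.28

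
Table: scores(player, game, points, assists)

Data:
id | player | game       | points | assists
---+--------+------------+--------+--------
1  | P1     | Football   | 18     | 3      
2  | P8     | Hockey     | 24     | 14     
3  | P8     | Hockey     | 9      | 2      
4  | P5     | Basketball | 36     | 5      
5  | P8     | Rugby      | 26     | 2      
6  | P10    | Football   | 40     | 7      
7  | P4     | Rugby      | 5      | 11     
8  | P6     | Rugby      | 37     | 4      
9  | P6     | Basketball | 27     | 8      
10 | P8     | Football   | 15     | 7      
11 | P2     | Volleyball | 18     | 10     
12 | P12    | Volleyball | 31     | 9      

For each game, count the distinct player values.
SELECT game, COUNT(DISTINCT player)
FROM scores
GROUP BY game

Result:
  Basketball: 2 distinct
  Football: 3 distinct
  Hockey: 1 distinct
  Rugby: 3 distinct
  Volleyball: 2 distinct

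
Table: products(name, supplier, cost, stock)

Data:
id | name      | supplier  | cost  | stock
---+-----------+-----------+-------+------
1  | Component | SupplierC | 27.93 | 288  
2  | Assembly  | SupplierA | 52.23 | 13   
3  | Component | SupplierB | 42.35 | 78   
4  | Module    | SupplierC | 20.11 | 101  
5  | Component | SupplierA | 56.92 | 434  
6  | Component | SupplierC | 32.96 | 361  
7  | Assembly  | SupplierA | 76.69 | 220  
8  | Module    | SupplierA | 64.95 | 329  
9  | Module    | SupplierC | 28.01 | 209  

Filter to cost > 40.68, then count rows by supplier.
SELECT supplier, COUNT(*)
FROM products
WHERE cost > 40.68
GROUP BY supplier

Note: WHERE filters rows before grouping.

Result:
  SupplierA: 4
  SupplierB: 1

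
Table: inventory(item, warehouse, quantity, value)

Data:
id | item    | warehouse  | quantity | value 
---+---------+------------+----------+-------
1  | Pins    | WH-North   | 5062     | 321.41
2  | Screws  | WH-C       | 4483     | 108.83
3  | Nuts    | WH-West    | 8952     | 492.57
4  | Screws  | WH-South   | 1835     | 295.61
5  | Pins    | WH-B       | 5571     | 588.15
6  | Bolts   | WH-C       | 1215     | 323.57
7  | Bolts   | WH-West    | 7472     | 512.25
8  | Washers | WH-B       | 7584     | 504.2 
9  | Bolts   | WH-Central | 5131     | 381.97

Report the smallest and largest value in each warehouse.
SELECT warehouse, MIN(value), MAX(value)
FROM inventory
GROUP BY warehouse

Result:
  WH-B: min=504.20, max=588.15
  WH-C: min=108.83, max=323.57
  WH-Central: min=381.97, max=381.97
  WH-North: min=321.41, max=321.41
  WH-South: min=295.61, max=295.61
  WH-West: min=492.57, max=512.25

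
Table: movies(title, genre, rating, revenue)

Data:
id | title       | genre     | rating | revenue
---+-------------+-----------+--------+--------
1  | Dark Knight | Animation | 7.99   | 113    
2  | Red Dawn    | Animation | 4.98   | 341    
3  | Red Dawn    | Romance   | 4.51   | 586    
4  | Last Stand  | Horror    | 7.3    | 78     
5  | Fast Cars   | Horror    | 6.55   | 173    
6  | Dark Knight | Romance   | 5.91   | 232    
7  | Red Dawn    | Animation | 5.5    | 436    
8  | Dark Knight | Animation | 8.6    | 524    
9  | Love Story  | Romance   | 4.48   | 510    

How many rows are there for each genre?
SELECT genre, COUNT(*) as count
FROM movies
GROUP BY genre

Result:
  Animation: 4
  Horror: 2
  Romance: 3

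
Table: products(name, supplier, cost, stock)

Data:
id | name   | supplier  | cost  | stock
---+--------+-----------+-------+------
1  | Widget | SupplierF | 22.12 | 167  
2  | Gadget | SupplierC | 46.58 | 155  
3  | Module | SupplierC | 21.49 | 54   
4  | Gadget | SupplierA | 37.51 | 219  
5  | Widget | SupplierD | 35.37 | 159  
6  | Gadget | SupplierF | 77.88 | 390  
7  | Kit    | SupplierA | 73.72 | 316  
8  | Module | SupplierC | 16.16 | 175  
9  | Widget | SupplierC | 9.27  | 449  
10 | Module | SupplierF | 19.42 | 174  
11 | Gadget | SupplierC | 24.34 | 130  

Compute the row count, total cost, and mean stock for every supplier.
SELECT supplier,
       COUNT(*) as cnt,
       SUM(cost) as total_cost,
       AVG(stock) as avg_stock
FROM products
GROUP BY supplier

Result:
  SupplierA: 2 records, 111.23 total cost, 267.50 avg stock
  SupplierC: 5 records, 117.84 total cost, 192.60 avg stock
  SupplierD: 1 records, 35.37 total cost, 159.00 avg stock
  SupplierF: 3 records, 119.42 total cost, 243.67 avg stock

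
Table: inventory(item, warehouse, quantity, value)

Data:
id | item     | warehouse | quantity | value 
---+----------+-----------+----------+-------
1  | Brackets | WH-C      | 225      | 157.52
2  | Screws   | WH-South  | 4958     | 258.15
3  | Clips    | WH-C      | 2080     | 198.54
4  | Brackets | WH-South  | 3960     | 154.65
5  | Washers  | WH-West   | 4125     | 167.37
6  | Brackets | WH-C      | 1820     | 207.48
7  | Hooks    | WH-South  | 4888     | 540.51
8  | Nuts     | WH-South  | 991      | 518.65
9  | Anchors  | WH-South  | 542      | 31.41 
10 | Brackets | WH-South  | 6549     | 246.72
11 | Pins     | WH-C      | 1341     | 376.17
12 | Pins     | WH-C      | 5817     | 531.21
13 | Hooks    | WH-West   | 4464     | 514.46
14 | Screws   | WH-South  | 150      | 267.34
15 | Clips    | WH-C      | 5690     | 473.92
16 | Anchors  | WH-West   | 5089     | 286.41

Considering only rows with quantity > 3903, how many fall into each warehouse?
SELECT warehouse, COUNT(*)
FROM inventory
WHERE quantity > 3903
GROUP BY warehouse

Note: WHERE filters rows before grouping.

Result:
  WH-C: 2
  WH-South: 4
  WH-West: 3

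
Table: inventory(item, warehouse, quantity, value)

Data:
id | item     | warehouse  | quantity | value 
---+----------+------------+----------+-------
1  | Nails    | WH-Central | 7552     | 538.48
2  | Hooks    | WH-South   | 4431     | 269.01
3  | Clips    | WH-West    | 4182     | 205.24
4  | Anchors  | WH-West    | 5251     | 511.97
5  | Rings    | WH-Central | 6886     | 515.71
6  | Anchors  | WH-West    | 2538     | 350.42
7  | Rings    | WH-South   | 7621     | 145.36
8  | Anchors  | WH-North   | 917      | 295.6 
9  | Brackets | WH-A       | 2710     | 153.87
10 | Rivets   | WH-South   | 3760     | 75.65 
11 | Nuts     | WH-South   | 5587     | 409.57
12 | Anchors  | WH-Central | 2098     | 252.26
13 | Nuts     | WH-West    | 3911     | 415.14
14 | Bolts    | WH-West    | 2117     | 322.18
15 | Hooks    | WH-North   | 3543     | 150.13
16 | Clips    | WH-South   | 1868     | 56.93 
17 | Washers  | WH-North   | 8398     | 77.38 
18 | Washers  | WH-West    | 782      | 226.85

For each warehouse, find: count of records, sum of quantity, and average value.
SELECT warehouse,
       COUNT(*) as cnt,
       SUM(quantity) as total_quantity,
       AVG(value) as avg_value
FROM inventory
GROUP BY warehouse

Result:
  WH-A: 1 records, 2710 total quantity, 153.87 avg value
  WH-Central: 3 records, 16536 total quantity, 435.48 avg value
  WH-North: 3 records, 12858 total quantity, 174.37 avg value
  WH-South: 5 records, 23267 total quantity, 191.30 avg value
  WH-West: 6 records, 18781 total quantity, 338.63 avg value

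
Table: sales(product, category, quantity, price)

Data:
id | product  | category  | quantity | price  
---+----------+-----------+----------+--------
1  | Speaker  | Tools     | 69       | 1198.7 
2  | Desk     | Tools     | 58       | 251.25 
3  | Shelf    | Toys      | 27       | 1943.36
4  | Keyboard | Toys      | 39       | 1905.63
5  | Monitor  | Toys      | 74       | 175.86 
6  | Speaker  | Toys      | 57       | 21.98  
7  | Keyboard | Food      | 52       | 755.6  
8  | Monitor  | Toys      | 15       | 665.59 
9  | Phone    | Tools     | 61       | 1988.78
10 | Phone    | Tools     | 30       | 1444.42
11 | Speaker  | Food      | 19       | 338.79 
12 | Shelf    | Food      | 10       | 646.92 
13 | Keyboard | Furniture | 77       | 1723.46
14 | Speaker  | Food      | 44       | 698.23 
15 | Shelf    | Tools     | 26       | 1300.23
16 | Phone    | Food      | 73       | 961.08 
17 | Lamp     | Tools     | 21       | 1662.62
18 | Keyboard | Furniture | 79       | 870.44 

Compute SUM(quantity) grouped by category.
SELECT category, SUM(quantity) as result
FROM sales
GROUP BY category

Result:
  Food: 198
  Furniture: 156
  Tools: 265
  Toys: 212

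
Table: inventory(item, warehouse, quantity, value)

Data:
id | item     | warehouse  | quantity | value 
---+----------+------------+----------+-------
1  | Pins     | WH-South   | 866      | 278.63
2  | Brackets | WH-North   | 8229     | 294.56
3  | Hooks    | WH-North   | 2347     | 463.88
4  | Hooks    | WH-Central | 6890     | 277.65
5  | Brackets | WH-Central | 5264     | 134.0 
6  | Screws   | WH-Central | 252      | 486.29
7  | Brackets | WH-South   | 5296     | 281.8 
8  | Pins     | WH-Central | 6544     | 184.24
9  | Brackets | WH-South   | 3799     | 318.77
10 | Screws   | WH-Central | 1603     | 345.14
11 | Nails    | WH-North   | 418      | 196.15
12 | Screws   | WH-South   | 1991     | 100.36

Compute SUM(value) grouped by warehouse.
SELECT warehouse, SUM(value) as result
FROM inventory
GROUP BY warehouse

Result:
  WH-Central: 1427.32
  WH-North: 954.59
  WH-South: 979.56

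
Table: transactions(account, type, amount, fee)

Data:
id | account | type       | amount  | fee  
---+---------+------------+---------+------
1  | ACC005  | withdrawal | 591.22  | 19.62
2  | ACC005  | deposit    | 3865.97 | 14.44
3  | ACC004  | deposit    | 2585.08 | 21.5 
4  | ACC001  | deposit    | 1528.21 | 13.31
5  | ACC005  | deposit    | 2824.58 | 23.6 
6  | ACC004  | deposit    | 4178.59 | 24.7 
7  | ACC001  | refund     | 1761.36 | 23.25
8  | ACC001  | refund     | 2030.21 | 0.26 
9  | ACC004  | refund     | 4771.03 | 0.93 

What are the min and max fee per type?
SELECT type, MIN(fee), MAX(fee)
FROM transactions
GROUP BY type

Result:
  deposit: min=13.31, max=24.70
  refund: min=0.26, max=23.25
  withdrawal: min=19.62, max=19.62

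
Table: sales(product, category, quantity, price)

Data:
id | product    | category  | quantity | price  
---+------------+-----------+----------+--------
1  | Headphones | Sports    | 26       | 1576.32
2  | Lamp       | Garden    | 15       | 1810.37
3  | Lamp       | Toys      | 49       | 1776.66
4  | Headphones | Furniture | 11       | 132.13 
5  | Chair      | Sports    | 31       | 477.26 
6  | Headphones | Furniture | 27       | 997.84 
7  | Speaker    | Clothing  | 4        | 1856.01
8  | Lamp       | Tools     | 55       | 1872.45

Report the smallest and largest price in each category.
SELECT category, MIN(price), MAX(price)
FROM sales
GROUP BY category

Result:
  Clothing: min=1856.01, max=1856.01
  Furniture: min=132.13, max=997.84
  Garden: min=1810.37, max=1810.37
  Sports: min=477.26, max=1576.32
  Tools: min=1872.45, max=1872.45
  Toys: min=1776.66, max=1776.66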